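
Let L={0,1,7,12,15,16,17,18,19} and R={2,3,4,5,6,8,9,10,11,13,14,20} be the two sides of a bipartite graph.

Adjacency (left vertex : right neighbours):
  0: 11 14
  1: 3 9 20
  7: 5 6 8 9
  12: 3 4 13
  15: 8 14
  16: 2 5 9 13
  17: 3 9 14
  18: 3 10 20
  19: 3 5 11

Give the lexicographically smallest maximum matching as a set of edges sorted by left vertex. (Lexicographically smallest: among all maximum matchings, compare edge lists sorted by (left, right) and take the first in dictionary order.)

|M| = 9 (so the lex-smallest maximum matching has 9 edges)
process left vertices in ascending order; for each, take the smallest-labelled available neighbour that still permits 9 edges overall, or leave it unmatched if none does
lex-smallest matching: {0-11, 1-3, 7-6, 12-4, 15-8, 16-2, 17-9, 18-10, 19-5}

Lex-smallest maximum matching: {(0,11), (1,3), (7,6), (12,4), (15,8), (16,2), (17,9), (18,10), (19,5)}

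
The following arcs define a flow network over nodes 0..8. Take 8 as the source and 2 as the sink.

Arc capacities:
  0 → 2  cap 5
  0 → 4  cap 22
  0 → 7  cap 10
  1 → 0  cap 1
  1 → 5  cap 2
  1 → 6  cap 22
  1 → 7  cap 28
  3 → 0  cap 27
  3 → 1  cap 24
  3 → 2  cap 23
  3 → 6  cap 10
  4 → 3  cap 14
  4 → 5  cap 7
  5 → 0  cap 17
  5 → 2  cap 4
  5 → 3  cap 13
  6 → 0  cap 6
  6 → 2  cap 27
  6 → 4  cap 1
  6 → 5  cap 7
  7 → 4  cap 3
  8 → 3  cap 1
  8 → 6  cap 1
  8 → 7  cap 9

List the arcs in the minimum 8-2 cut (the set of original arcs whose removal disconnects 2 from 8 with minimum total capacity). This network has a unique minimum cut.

Min-cut arcs: {(7,4), (8,3), (8,6)} (total capacity 5)

augment #1: 8→3→2 push 1
augment #2: 8→6→2 push 1
augment #3: 8→7→4→3→2 push 3
max flow = 5; residual-reachable set from 8 gives S-side
cut edges (S→T): {(7,4), (8,3), (8,6)} total cap 5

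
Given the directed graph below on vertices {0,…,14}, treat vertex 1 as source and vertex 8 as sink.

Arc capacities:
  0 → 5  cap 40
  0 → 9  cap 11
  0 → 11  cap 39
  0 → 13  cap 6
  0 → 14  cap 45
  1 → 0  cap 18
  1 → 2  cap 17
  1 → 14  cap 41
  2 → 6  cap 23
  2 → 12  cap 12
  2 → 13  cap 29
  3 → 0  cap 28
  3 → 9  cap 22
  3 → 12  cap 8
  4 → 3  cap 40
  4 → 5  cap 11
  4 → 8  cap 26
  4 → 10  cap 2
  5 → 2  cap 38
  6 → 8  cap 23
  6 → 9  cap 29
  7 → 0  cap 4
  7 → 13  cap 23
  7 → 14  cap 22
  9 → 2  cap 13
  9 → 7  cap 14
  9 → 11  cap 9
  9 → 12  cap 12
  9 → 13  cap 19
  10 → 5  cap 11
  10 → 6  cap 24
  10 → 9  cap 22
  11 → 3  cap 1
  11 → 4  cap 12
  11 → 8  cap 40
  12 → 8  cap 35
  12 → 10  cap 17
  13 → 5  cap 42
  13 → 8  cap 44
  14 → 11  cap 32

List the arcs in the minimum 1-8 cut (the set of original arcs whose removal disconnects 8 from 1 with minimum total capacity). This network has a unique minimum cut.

augment #1: 1→0→11→8 push 18
augment #2: 1→2→6→8 push 17
augment #3: 1→14→11→8 push 22
augment #4: 1→14→11→4→8 push 10
max flow = 67; residual-reachable set from 1 gives S-side
cut edges (S→T): {(1,0), (1,2), (14,11)} total cap 67

Min-cut arcs: {(1,0), (1,2), (14,11)} (total capacity 67)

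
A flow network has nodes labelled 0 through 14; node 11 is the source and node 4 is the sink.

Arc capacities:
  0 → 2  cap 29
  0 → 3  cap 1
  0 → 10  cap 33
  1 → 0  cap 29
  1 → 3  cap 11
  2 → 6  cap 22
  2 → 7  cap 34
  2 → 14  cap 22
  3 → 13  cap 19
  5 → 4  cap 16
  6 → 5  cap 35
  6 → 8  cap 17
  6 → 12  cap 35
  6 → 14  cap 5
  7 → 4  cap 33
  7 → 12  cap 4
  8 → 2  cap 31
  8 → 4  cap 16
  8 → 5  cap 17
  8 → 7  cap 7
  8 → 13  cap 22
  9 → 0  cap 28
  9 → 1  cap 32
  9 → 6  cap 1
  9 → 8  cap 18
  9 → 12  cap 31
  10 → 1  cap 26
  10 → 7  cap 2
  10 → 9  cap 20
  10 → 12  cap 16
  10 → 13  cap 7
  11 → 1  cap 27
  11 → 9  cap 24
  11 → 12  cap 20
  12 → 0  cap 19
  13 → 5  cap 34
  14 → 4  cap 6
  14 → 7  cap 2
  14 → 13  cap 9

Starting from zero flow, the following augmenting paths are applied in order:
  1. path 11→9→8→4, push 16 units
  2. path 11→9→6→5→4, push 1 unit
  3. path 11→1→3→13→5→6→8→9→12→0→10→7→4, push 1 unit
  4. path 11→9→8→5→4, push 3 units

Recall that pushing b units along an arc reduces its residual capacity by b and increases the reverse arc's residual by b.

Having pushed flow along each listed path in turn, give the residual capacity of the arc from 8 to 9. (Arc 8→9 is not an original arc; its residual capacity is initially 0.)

Residual capacity of (8,9): 18

after path 1 (11→9→8→4, push 16): res(8,9)=16
after path 2 (11→9→6→5→4, push 1): res(8,9)=16
after path 3 (11→1→3→13→5→6→8→9→12→0→10→7→4, push 1): res(8,9)=15
after path 4 (11→9→8→5→4, push 3): res(8,9)=18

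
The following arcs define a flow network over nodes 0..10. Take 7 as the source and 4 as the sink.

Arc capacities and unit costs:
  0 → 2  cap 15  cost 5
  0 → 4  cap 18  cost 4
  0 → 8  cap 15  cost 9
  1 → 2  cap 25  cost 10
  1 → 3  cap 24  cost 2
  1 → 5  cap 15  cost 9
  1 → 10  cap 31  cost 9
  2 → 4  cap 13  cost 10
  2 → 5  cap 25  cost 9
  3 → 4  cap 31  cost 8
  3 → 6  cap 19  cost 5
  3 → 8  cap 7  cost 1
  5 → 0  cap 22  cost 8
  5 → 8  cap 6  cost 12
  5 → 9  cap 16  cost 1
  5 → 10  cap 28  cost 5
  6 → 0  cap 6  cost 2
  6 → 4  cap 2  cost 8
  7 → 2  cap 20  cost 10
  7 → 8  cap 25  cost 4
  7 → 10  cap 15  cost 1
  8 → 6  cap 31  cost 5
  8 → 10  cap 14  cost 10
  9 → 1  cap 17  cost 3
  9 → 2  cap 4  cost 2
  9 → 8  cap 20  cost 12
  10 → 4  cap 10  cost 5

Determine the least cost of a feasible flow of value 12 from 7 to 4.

Minimum cost for 12 units: 90

shortest-cost path #1: 7→10→4 push 10 @ unit cost 6 (adds 60)
shortest-cost path #2: 7→8→6→0→4 push 2 @ unit cost 15 (adds 30)
total cost = 90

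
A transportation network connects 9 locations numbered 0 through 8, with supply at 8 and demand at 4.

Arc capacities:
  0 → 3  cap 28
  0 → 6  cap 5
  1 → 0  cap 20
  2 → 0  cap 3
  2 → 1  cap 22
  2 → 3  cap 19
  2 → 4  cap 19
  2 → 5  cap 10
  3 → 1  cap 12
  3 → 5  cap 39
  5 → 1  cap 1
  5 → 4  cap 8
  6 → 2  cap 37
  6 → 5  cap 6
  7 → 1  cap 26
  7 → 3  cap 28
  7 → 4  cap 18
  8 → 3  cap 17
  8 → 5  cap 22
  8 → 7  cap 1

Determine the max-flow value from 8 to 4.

augment #1: 8→5→4 bottleneck 8, total now 8
augment #2: 8→7→4 bottleneck 1, total now 9
augment #3: 8→3→1→0→6→2→4 bottleneck 5, total now 14

Maximum flow value: 14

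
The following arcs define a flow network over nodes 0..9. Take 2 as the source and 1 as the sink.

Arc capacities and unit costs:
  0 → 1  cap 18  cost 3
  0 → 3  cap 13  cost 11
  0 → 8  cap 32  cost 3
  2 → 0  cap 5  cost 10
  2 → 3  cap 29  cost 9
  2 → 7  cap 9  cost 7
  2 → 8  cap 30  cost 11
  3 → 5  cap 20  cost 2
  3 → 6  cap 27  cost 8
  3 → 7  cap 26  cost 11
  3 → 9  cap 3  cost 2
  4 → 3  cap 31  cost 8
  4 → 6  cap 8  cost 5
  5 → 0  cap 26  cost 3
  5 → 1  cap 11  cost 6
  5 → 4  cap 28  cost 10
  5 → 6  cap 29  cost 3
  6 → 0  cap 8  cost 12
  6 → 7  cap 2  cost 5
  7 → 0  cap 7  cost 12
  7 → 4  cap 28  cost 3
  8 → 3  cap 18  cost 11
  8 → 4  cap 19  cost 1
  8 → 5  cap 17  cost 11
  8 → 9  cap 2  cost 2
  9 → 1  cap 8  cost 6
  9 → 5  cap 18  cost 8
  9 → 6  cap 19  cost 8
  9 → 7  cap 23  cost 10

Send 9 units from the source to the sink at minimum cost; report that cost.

shortest-cost path #1: 2→0→1 push 5 @ unit cost 13 (adds 65)
shortest-cost path #2: 2→3→5→1 push 4 @ unit cost 17 (adds 68)
total cost = 133

Minimum cost for 9 units: 133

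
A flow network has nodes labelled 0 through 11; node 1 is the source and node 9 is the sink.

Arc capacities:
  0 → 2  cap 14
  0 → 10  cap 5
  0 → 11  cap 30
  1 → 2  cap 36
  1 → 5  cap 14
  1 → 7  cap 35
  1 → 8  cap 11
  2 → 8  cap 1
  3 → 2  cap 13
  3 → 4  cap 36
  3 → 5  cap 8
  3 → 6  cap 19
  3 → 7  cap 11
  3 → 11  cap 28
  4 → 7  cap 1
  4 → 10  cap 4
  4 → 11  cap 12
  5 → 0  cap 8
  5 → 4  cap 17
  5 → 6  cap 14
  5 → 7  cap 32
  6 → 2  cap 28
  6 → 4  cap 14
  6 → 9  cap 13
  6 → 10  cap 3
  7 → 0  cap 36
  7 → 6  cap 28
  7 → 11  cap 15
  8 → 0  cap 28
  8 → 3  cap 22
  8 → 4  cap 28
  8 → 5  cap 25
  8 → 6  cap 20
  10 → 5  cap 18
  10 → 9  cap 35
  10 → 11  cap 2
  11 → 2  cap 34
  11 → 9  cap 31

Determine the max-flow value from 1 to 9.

Maximum flow value: 56

augment #1: 1→5→6→9 bottleneck 13, total now 13
augment #2: 1→7→11→9 bottleneck 15, total now 28
augment #3: 1→5→0→10→9 bottleneck 1, total now 29
augment #4: 1→7→0→10→9 bottleneck 4, total now 33
augment #5: 1→7→0→11→9 bottleneck 16, total now 49
augment #6: 1→8→4→10→9 bottleneck 4, total now 53
augment #7: 1→8→6→10→9 bottleneck 3, total now 56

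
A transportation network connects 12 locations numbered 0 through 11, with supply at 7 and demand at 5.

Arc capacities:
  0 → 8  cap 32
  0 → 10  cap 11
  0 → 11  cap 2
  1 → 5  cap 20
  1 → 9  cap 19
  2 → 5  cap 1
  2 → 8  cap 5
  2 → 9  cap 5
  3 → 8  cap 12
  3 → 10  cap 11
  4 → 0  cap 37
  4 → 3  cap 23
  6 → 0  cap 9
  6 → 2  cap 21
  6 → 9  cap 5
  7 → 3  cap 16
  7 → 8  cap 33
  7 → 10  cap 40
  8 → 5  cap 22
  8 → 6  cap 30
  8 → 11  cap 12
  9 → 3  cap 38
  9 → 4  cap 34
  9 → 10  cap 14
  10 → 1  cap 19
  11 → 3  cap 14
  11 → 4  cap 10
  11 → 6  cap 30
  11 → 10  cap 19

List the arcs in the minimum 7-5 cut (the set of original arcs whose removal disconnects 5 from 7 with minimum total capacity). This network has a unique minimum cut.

Min-cut arcs: {(2,5), (8,5), (10,1)} (total capacity 42)

augment #1: 7→8→5 push 22
augment #2: 7→10→1→5 push 19
augment #3: 7→8→6→2→5 push 1
max flow = 42; residual-reachable set from 7 gives S-side
cut edges (S→T): {(2,5), (8,5), (10,1)} total cap 42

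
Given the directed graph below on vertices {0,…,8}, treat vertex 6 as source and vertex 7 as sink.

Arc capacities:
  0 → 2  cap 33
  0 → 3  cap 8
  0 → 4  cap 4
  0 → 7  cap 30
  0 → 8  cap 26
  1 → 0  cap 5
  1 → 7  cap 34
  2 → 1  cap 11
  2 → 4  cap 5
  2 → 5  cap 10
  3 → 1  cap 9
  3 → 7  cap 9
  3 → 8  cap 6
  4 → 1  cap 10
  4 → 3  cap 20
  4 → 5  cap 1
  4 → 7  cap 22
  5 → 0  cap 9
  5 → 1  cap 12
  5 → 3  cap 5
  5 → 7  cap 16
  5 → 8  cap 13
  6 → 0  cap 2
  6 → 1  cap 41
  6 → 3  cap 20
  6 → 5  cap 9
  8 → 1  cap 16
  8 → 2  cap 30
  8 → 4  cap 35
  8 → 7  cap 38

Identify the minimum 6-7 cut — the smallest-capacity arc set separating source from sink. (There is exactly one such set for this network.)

Min-cut arcs: {(1,0), (1,7), (3,7), (3,8), (6,0), (6,5)} (total capacity 65)

augment #1: 6→0→7 push 2
augment #2: 6→1→7 push 34
augment #3: 6→3→7 push 9
augment #4: 6→5→7 push 9
augment #5: 6→1→0→7 push 5
augment #6: 6→3→8→7 push 6
max flow = 65; residual-reachable set from 6 gives S-side
cut edges (S→T): {(1,0), (1,7), (3,7), (3,8), (6,0), (6,5)} total cap 65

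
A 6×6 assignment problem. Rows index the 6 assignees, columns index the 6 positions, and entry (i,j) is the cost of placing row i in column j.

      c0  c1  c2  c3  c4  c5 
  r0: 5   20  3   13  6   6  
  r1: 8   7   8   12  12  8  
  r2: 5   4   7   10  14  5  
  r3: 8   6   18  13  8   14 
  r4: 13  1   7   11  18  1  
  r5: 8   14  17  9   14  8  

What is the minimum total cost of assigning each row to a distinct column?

Minimum assignment cost: 33

one of 2 optimal assignments: row0→col2 (cost 3), row1→col0 (cost 8), row2→col1 (cost 4), row3→col4 (cost 8), row4→col5 (cost 1), row5→col3 (cost 9)
total = 3 + 8 + 4 + 8 + 1 + 9 = 33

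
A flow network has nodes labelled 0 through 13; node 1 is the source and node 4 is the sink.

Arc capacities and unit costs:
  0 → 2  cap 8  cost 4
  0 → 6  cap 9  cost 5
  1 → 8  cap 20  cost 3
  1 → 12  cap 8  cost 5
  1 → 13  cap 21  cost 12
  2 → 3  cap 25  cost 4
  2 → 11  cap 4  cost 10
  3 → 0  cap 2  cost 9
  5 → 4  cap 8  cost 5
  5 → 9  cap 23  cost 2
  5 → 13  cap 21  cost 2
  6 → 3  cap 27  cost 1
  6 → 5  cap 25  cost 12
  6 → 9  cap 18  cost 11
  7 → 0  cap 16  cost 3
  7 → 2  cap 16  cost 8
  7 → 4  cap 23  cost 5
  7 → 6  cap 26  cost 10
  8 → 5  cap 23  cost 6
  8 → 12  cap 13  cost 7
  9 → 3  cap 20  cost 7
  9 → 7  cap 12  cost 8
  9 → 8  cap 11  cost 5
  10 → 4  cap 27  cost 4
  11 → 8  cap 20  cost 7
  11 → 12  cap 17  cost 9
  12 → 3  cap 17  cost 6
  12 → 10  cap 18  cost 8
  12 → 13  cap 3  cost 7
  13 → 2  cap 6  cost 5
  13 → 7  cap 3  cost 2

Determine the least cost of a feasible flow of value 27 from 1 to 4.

Minimum cost for 27 units: 478

shortest-cost path #1: 1→8→5→4 push 8 @ unit cost 14 (adds 112)
shortest-cost path #2: 1→12→10→4 push 8 @ unit cost 17 (adds 136)
shortest-cost path #3: 1→8→5→13→7→4 push 3 @ unit cost 18 (adds 54)
shortest-cost path #4: 1→8→12→10→4 push 8 @ unit cost 22 (adds 176)
total cost = 478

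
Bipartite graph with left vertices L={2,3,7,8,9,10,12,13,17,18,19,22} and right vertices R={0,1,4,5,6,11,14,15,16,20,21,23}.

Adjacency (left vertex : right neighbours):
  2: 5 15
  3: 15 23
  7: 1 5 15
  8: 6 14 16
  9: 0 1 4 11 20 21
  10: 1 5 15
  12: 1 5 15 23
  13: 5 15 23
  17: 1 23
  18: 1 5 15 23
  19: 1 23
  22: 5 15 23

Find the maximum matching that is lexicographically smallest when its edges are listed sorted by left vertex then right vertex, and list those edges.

|M| = 6 (so the lex-smallest maximum matching has 6 edges)
process left vertices in ascending order; for each, take the smallest-labelled available neighbour that still permits 6 edges overall, or leave it unmatched if none does
lex-smallest matching: {2-5, 3-15, 7-1, 8-6, 9-0, 12-23}

Lex-smallest maximum matching: {(2,5), (3,15), (7,1), (8,6), (9,0), (12,23)}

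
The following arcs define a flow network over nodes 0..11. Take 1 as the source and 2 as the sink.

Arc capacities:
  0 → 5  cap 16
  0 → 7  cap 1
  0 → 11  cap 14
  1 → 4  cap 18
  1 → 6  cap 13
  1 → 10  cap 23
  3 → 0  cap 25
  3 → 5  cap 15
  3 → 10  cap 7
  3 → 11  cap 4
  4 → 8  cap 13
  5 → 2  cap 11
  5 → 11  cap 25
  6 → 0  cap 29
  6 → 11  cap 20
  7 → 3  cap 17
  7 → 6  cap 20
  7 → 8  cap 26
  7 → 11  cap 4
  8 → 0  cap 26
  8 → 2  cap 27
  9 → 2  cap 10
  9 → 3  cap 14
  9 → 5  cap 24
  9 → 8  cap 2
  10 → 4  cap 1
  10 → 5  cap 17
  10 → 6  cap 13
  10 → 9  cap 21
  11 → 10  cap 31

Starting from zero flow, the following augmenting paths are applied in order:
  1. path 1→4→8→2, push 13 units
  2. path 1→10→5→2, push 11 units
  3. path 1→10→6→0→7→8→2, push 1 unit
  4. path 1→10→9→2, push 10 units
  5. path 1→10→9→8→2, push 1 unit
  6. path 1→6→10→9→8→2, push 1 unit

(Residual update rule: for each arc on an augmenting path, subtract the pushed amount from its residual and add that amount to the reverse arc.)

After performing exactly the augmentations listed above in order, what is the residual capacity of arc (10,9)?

after path 1 (1→4→8→2, push 13): res(10,9)=21
after path 2 (1→10→5→2, push 11): res(10,9)=21
after path 3 (1→10→6→0→7→8→2, push 1): res(10,9)=21
after path 4 (1→10→9→2, push 10): res(10,9)=11
after path 5 (1→10→9→8→2, push 1): res(10,9)=10
after path 6 (1→6→10→9→8→2, push 1): res(10,9)=9

Residual capacity of (10,9): 9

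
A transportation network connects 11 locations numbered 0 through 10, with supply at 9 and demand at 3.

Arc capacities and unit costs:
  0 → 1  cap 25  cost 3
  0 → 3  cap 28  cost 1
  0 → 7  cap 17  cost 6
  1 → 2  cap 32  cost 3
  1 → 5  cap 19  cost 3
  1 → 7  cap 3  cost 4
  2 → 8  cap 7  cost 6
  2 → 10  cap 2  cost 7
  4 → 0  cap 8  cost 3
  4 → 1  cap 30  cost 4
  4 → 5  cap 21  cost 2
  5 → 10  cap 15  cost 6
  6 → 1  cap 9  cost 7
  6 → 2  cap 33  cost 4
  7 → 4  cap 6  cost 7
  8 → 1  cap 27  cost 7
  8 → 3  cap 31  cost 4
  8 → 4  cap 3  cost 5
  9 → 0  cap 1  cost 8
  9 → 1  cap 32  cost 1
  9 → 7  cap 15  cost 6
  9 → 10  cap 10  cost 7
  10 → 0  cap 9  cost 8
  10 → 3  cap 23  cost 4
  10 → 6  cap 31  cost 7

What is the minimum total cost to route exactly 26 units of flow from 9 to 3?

shortest-cost path #1: 9→0→3 push 1 @ unit cost 9 (adds 9)
shortest-cost path #2: 9→10→3 push 10 @ unit cost 11 (adds 110)
shortest-cost path #3: 9→1→2→8→3 push 7 @ unit cost 14 (adds 98)
shortest-cost path #4: 9→1→5→10→3 push 8 @ unit cost 14 (adds 112)
total cost = 329

Minimum cost for 26 units: 329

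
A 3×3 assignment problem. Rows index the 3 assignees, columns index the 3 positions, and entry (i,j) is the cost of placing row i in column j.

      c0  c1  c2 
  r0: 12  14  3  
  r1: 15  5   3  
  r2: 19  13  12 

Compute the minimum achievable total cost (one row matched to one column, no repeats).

Minimum assignment cost: 27

optimal assignment: row0→col2 (cost 3), row1→col1 (cost 5), row2→col0 (cost 19)
total = 3 + 5 + 19 = 27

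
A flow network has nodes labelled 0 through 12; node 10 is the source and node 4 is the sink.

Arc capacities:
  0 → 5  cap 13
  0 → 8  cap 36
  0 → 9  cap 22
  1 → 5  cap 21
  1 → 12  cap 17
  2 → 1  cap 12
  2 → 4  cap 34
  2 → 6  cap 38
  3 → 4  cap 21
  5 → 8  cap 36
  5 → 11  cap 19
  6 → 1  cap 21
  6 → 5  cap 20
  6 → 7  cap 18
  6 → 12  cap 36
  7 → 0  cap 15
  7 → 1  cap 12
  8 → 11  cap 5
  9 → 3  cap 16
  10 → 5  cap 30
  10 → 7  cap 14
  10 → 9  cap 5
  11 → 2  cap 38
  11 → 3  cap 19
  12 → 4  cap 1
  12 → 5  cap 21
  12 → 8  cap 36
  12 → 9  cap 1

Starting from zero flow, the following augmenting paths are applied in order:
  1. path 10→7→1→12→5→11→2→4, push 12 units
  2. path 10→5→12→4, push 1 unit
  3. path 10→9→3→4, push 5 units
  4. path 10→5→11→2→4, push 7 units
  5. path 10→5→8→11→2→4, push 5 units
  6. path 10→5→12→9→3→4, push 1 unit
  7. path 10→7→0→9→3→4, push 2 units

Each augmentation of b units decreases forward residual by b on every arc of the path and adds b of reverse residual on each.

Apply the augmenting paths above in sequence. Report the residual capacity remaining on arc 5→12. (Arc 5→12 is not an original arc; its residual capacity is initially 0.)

after path 1 (10→7→1→12→5→11→2→4, push 12): res(5,12)=12
after path 2 (10→5→12→4, push 1): res(5,12)=11
after path 3 (10→9→3→4, push 5): res(5,12)=11
after path 4 (10→5→11→2→4, push 7): res(5,12)=11
after path 5 (10→5→8→11→2→4, push 5): res(5,12)=11
after path 6 (10→5→12→9→3→4, push 1): res(5,12)=10
after path 7 (10→7→0→9→3→4, push 2): res(5,12)=10

Residual capacity of (5,12): 10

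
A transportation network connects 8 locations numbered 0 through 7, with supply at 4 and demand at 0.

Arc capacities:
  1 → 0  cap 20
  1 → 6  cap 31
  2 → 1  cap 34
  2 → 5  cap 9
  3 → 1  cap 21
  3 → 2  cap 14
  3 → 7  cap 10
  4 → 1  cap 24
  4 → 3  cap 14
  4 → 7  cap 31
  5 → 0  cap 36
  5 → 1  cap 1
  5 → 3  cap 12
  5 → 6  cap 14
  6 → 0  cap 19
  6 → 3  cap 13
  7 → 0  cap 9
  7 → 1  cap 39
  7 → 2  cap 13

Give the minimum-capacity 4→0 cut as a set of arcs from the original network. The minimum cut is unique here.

Min-cut arcs: {(1,0), (2,5), (6,0), (7,0)} (total capacity 57)

augment #1: 4→1→0 push 20
augment #2: 4→7→0 push 9
augment #3: 4→1→6→0 push 4
augment #4: 4→3→1→6→0 push 14
augment #5: 4→7→1→6→0 push 1
augment #6: 4→7→2→5→0 push 9
max flow = 57; residual-reachable set from 4 gives S-side
cut edges (S→T): {(1,0), (2,5), (6,0), (7,0)} total cap 57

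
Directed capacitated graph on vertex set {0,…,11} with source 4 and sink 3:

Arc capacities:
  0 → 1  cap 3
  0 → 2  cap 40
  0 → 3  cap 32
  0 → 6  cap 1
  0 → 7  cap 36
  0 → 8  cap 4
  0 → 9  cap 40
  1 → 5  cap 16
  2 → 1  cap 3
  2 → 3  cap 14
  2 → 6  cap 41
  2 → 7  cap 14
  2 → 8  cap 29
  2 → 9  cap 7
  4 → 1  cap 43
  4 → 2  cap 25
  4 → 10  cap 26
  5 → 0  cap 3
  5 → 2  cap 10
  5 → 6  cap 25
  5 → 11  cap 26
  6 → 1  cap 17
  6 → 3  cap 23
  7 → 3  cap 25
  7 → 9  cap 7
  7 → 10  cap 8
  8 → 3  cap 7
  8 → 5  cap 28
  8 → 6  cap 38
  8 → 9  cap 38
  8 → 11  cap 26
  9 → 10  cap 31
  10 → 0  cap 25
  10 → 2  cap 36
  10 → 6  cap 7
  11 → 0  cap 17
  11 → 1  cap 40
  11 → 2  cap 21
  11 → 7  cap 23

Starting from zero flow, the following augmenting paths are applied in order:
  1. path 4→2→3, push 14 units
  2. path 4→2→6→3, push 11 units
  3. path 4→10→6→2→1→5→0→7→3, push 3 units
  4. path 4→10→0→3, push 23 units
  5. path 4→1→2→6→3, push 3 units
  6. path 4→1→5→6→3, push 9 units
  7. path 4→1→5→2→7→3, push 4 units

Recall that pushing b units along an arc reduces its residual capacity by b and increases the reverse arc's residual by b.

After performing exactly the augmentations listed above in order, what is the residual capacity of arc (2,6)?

after path 1 (4→2→3, push 14): res(2,6)=41
after path 2 (4→2→6→3, push 11): res(2,6)=30
after path 3 (4→10→6→2→1→5→0→7→3, push 3): res(2,6)=33
after path 4 (4→10→0→3, push 23): res(2,6)=33
after path 5 (4→1→2→6→3, push 3): res(2,6)=30
after path 6 (4→1→5→6→3, push 9): res(2,6)=30
after path 7 (4→1→5→2→7→3, push 4): res(2,6)=30

Residual capacity of (2,6): 30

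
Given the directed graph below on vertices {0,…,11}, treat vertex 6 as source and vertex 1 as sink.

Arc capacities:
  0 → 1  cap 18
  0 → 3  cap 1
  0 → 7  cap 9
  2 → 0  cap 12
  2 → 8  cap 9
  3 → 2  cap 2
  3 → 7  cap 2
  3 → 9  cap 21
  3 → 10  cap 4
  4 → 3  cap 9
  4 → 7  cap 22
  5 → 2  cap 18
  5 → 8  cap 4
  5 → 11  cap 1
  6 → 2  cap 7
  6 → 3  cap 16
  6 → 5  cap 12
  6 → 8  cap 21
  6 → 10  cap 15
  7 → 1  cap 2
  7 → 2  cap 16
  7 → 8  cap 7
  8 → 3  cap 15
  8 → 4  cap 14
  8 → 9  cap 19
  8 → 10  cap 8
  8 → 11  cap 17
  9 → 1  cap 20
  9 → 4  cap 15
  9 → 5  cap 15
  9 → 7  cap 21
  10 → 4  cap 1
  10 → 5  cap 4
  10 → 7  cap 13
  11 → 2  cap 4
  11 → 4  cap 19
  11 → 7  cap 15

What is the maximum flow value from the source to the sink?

augment #1: 6→2→0→1 bottleneck 7, total now 7
augment #2: 6→3→7→1 bottleneck 2, total now 9
augment #3: 6→3→9→1 bottleneck 14, total now 23
augment #4: 6→8→9→1 bottleneck 6, total now 29
augment #5: 6→5→2→0→1 bottleneck 5, total now 34

Maximum flow value: 34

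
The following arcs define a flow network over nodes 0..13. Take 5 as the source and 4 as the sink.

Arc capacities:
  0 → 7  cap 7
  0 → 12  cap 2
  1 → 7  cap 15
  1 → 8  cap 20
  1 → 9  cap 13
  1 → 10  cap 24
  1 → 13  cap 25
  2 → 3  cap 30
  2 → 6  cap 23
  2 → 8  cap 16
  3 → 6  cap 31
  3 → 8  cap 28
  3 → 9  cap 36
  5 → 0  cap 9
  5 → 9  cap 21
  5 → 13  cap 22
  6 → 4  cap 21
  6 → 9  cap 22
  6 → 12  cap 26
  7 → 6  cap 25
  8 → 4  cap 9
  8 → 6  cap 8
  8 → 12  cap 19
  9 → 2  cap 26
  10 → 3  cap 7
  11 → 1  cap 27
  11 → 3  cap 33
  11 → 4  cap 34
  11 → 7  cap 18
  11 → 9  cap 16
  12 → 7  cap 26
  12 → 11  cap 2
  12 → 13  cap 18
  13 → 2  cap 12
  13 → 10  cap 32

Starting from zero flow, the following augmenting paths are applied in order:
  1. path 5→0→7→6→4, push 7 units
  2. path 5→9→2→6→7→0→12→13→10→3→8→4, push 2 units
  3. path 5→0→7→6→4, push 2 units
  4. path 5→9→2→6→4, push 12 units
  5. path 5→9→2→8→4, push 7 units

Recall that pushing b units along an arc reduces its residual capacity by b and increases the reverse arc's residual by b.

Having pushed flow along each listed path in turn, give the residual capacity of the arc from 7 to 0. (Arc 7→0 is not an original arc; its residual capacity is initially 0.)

Residual capacity of (7,0): 7

after path 1 (5→0→7→6→4, push 7): res(7,0)=7
after path 2 (5→9→2→6→7→0→12→13→10→3→8→4, push 2): res(7,0)=5
after path 3 (5→0→7→6→4, push 2): res(7,0)=7
after path 4 (5→9→2→6→4, push 12): res(7,0)=7
after path 5 (5→9→2→8→4, push 7): res(7,0)=7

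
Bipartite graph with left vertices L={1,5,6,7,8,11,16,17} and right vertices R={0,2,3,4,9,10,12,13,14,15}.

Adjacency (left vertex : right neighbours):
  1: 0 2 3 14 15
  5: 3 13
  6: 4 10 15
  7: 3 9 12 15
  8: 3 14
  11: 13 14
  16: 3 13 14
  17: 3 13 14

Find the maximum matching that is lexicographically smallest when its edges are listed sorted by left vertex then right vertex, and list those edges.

|M| = 6 (so the lex-smallest maximum matching has 6 edges)
process left vertices in ascending order; for each, take the smallest-labelled available neighbour that still permits 6 edges overall, or leave it unmatched if none does
lex-smallest matching: {1-0, 5-3, 6-4, 7-9, 8-14, 11-13}

Lex-smallest maximum matching: {(1,0), (5,3), (6,4), (7,9), (8,14), (11,13)}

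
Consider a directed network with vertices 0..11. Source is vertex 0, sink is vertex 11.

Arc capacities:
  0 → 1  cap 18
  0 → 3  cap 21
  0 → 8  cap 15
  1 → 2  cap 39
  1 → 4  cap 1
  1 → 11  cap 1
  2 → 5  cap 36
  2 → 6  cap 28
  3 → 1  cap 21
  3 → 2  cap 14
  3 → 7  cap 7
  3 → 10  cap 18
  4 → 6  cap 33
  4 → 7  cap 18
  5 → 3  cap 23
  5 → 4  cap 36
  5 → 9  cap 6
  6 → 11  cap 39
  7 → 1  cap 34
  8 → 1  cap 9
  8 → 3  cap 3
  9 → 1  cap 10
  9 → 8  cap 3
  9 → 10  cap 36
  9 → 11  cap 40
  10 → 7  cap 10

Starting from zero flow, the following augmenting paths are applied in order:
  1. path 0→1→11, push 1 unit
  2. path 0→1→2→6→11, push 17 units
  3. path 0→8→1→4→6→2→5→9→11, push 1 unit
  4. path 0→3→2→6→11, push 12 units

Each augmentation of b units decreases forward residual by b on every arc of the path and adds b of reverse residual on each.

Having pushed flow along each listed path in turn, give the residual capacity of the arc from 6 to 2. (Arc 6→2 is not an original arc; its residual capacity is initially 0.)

Residual capacity of (6,2): 28

after path 1 (0→1→11, push 1): res(6,2)=0
after path 2 (0→1→2→6→11, push 17): res(6,2)=17
after path 3 (0→8→1→4→6→2→5→9→11, push 1): res(6,2)=16
after path 4 (0→3→2→6→11, push 12): res(6,2)=28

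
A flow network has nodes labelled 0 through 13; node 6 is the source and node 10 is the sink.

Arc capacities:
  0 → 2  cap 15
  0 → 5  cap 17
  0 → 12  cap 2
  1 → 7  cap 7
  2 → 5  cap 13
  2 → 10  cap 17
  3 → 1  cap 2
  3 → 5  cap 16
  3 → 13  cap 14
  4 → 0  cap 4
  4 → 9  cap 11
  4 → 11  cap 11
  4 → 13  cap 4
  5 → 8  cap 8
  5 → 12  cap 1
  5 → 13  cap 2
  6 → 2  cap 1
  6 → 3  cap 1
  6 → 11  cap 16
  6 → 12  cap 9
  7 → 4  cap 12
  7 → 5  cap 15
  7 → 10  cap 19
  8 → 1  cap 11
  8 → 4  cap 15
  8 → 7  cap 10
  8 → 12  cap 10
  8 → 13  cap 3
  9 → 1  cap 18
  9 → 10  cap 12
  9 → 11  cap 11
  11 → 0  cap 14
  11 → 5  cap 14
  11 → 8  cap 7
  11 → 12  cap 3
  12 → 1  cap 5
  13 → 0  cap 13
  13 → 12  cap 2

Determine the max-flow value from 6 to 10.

Maximum flow value: 23

augment #1: 6→2→10 bottleneck 1, total now 1
augment #2: 6→3→1→7→10 bottleneck 1, total now 2
augment #3: 6→11→0→2→10 bottleneck 14, total now 16
augment #4: 6→11→8→7→10 bottleneck 2, total now 18
augment #5: 6→12→1→7→10 bottleneck 5, total now 23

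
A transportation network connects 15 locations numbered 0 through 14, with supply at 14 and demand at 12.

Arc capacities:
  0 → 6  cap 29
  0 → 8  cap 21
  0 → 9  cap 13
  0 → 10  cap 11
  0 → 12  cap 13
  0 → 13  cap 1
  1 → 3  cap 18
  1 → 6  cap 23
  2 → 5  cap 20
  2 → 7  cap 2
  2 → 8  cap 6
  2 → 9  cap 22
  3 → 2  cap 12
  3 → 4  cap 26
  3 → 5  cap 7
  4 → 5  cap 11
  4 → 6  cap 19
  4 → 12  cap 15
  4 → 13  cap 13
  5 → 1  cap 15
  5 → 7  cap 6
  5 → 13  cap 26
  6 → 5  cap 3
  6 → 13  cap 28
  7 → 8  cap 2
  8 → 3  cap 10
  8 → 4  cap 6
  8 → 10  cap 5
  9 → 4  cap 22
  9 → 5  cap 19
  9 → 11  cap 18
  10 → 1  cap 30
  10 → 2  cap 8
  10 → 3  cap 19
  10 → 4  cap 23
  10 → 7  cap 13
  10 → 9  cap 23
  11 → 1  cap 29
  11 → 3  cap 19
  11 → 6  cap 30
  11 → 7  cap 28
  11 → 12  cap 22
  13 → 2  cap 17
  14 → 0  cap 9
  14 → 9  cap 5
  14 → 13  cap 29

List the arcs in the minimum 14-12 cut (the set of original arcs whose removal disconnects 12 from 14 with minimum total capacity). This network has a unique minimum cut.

augment #1: 14→0→12 push 9
augment #2: 14→9→4→12 push 5
augment #3: 14→13→2→8→4→12 push 6
augment #4: 14→13→2→9→4→12 push 4
augment #5: 14→13→2→9→11→12 push 7
max flow = 31; residual-reachable set from 14 gives S-side
cut edges (S→T): {(13,2), (14,0), (14,9)} total cap 31

Min-cut arcs: {(13,2), (14,0), (14,9)} (total capacity 31)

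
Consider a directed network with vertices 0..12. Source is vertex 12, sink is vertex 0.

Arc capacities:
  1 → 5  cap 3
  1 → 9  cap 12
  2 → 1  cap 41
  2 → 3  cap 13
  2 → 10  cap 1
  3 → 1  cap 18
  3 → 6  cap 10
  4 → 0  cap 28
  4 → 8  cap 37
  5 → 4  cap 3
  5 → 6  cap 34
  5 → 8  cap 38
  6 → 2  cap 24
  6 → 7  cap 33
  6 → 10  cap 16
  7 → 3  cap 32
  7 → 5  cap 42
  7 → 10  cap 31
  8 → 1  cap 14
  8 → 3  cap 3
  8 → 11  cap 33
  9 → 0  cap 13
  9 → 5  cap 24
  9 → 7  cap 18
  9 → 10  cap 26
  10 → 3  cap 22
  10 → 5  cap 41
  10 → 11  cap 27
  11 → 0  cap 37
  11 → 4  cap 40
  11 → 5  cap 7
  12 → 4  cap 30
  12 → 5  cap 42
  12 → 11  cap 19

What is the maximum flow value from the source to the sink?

augment #1: 12→4→0 bottleneck 28, total now 28
augment #2: 12→11→0 bottleneck 19, total now 47
augment #3: 12→4→8→11→0 bottleneck 2, total now 49
augment #4: 12→5→8→11→0 bottleneck 16, total now 65
augment #5: 12→5→8→1→9→0 bottleneck 12, total now 77

Maximum flow value: 77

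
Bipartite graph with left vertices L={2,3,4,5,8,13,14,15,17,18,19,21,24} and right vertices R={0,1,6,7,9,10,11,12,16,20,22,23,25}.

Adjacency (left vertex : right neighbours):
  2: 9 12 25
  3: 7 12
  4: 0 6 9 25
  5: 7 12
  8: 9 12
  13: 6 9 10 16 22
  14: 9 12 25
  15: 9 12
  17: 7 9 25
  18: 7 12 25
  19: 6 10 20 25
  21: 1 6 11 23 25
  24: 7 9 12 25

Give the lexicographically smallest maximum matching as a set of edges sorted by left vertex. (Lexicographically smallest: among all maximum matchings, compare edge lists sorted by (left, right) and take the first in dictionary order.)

Lex-smallest maximum matching: {(2,9), (3,7), (4,0), (5,12), (13,6), (14,25), (19,10), (21,1)}

|M| = 8 (so the lex-smallest maximum matching has 8 edges)
process left vertices in ascending order; for each, take the smallest-labelled available neighbour that still permits 8 edges overall, or leave it unmatched if none does
lex-smallest matching: {2-9, 3-7, 4-0, 5-12, 13-6, 14-25, 19-10, 21-1}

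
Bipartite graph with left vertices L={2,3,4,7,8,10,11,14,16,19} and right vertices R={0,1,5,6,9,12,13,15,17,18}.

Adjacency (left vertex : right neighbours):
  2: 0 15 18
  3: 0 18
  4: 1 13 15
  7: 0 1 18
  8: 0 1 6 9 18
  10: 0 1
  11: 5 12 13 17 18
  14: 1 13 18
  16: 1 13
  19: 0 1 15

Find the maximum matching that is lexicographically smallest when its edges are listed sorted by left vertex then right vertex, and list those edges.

|M| = 7 (so the lex-smallest maximum matching has 7 edges)
process left vertices in ascending order; for each, take the smallest-labelled available neighbour that still permits 7 edges overall, or leave it unmatched if none does
lex-smallest matching: {2-0, 3-18, 4-1, 8-6, 11-5, 14-13, 19-15}

Lex-smallest maximum matching: {(2,0), (3,18), (4,1), (8,6), (11,5), (14,13), (19,15)}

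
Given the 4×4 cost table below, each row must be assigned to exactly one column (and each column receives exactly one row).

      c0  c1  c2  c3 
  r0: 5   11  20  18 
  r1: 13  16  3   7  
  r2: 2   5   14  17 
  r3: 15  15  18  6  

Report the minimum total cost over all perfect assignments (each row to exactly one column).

Minimum assignment cost: 19

optimal assignment: row0→col0 (cost 5), row1→col2 (cost 3), row2→col1 (cost 5), row3→col3 (cost 6)
total = 5 + 3 + 5 + 6 = 19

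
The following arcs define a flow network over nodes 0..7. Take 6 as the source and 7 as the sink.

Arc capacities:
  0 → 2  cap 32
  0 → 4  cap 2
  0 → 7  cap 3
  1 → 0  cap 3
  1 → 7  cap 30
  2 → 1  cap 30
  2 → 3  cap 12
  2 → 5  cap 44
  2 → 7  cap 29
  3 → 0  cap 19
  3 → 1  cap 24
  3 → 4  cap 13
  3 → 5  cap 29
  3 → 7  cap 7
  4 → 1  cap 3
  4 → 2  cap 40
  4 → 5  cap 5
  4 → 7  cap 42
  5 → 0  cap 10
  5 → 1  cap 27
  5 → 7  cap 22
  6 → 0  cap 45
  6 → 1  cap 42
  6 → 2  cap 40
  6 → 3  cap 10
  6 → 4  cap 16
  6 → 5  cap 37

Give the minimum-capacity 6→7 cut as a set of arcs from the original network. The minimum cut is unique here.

Min-cut arcs: {(0,4), (0,7), (1,7), (2,7), (3,4), (3,7), (5,7), (6,4)} (total capacity 122)

augment #1: 6→0→7 push 3
augment #2: 6→1→7 push 30
augment #3: 6→2→7 push 29
augment #4: 6→3→7 push 7
augment #5: 6→4→7 push 16
augment #6: 6→5→7 push 22
augment #7: 6→0→4→7 push 2
augment #8: 6→3→4→7 push 3
augment #9: 6→2→3→4→7 push 10
max flow = 122; residual-reachable set from 6 gives S-side
cut edges (S→T): {(0,4), (0,7), (1,7), (2,7), (3,4), (3,7), (5,7), (6,4)} total cap 122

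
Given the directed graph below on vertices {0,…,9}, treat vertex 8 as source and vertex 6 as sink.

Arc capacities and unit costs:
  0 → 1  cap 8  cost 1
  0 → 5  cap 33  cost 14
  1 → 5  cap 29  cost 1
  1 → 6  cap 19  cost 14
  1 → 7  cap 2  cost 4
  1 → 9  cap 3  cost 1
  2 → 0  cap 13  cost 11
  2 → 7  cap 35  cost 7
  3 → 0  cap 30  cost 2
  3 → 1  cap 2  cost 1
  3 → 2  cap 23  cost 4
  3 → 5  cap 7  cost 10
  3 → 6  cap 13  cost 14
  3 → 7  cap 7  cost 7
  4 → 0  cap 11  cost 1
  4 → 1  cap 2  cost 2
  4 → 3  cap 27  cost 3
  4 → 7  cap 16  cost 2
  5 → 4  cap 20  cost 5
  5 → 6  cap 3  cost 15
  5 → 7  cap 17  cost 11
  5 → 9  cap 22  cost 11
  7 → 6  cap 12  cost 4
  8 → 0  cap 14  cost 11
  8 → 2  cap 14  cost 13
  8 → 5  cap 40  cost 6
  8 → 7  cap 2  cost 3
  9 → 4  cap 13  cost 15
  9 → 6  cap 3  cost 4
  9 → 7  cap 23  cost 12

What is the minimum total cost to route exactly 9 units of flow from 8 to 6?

Minimum cost for 9 units: 133

shortest-cost path #1: 8→7→6 push 2 @ unit cost 7 (adds 14)
shortest-cost path #2: 8→0→1→9→6 push 3 @ unit cost 17 (adds 51)
shortest-cost path #3: 8→5→4→7→6 push 4 @ unit cost 17 (adds 68)
total cost = 133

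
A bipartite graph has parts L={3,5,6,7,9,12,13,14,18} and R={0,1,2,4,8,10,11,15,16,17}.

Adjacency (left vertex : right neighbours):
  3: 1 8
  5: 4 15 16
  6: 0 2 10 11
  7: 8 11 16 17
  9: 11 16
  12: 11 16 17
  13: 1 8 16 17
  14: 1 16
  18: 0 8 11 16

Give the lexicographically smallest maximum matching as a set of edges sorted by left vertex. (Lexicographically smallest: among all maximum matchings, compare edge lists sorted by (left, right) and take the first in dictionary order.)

Lex-smallest maximum matching: {(3,1), (5,4), (6,2), (7,8), (9,11), (12,16), (13,17), (18,0)}

|M| = 8 (so the lex-smallest maximum matching has 8 edges)
process left vertices in ascending order; for each, take the smallest-labelled available neighbour that still permits 8 edges overall, or leave it unmatched if none does
lex-smallest matching: {3-1, 5-4, 6-2, 7-8, 9-11, 12-16, 13-17, 18-0}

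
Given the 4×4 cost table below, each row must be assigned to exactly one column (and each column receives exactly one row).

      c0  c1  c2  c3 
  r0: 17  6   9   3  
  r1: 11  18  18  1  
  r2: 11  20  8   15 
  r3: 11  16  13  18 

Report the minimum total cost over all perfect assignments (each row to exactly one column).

optimal assignment: row0→col1 (cost 6), row1→col3 (cost 1), row2→col2 (cost 8), row3→col0 (cost 11)
total = 6 + 1 + 8 + 11 = 26

Minimum assignment cost: 26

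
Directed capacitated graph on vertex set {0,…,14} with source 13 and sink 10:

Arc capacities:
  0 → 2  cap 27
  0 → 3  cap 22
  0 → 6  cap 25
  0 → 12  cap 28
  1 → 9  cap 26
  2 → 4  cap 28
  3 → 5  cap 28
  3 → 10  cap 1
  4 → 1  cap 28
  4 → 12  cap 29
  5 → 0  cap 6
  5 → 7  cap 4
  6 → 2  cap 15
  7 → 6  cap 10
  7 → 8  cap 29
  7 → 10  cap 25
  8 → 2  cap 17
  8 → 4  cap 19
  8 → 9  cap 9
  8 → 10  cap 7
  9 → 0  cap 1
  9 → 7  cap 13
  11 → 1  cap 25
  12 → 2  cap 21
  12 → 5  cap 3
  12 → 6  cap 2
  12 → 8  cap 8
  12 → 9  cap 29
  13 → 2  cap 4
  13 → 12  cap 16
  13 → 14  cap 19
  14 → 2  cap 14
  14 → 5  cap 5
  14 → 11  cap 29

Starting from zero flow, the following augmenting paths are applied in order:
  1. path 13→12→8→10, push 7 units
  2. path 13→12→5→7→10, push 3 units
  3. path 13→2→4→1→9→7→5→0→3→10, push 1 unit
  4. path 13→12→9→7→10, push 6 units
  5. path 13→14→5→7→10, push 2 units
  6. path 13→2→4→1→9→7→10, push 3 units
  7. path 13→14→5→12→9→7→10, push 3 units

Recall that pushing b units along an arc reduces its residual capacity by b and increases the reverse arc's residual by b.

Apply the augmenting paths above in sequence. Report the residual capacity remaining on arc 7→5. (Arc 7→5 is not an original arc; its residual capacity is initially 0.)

after path 1 (13→12→8→10, push 7): res(7,5)=0
after path 2 (13→12→5→7→10, push 3): res(7,5)=3
after path 3 (13→2→4→1→9→7→5→0→3→10, push 1): res(7,5)=2
after path 4 (13→12→9→7→10, push 6): res(7,5)=2
after path 5 (13→14→5→7→10, push 2): res(7,5)=4
after path 6 (13→2→4→1→9→7→10, push 3): res(7,5)=4
after path 7 (13→14→5→12→9→7→10, push 3): res(7,5)=4

Residual capacity of (7,5): 4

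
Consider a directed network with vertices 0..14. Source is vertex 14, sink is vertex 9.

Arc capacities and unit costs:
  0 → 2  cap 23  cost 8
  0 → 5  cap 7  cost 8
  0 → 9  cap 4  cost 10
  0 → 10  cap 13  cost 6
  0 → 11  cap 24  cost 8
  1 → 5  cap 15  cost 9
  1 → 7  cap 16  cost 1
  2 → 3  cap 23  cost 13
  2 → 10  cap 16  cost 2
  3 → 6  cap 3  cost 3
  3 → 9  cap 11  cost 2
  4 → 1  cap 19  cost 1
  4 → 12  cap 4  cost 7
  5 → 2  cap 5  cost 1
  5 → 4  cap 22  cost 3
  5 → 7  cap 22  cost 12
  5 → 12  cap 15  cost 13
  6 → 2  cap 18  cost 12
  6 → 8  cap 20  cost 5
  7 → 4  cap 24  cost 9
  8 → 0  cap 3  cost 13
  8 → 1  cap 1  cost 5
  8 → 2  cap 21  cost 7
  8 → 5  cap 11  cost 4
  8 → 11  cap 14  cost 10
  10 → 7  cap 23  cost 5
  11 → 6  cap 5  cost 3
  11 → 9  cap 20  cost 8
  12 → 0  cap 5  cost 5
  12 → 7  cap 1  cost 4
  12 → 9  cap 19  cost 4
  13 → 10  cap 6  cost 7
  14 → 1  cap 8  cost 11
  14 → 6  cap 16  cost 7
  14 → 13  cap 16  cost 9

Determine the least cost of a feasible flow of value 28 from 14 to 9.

Minimum cost for 28 units: 941

shortest-cost path #1: 14→6→8→11→9 push 14 @ unit cost 30 (adds 420)
shortest-cost path #2: 14→6→8→5→4→12→9 push 2 @ unit cost 30 (adds 60)
shortest-cost path #3: 14→1→7→4→12→9 push 2 @ unit cost 32 (adds 64)
shortest-cost path #4: 14→1→7→4→5→2→3→9 push 2 @ unit cost 34 (adds 68)
shortest-cost path #5: 14→1→5→2→3→9 push 3 @ unit cost 36 (adds 108)
shortest-cost path #6: 14→1→5→12→9 push 1 @ unit cost 37 (adds 37)
shortest-cost path #7: 14→13→10→7→1→5→12→9 push 4 @ unit cost 46 (adds 184)
total cost = 941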